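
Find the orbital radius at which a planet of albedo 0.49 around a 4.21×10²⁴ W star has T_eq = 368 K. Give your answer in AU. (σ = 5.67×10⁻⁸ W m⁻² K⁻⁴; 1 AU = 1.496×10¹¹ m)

d ≈ 0.0428 AU

From T_eq⁴ = L(1−A)/(16πσd²): d = √[L(1−A)/(16πσT_eq⁴)].
d = √[4.21×10²⁴ × 0.51 / (16π × 5.67×10⁻⁸ × (368)⁴)] = 6.41×10⁹ m = 0.0428 AU.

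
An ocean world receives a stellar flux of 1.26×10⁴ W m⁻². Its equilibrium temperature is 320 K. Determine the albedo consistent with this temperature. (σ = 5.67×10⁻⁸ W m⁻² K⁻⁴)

A ≈ 0.81

From T_eq⁴ = S(1−A)/(4σ): 1−A = 4σT_eq⁴/S.
1−A = 4 × 5.67×10⁻⁸ × (320)⁴ / 1.26×10⁴ = 0.189.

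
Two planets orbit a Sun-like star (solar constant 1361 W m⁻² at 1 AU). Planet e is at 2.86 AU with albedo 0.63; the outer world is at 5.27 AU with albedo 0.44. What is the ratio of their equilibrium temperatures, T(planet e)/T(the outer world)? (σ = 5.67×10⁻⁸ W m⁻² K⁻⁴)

T_eq = [S₀(1−A)/(4σd²)]^(1/4), so T ∝ (1−A)^(1/4) / √d.
T₁ = [1361×0.37/(4×5.67×10⁻⁸×2.86²)]^(1/4) = 128.36 K.
T₂ = [1361×0.56/(4×5.67×10⁻⁸×5.27²)]^(1/4) = 104.88 K.

T₁/T₂ ≈ 1.224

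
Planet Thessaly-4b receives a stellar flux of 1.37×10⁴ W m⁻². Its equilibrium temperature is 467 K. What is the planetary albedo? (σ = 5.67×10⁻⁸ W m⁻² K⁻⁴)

From T_eq⁴ = S(1−A)/(4σ): 1−A = 4σT_eq⁴/S.
1−A = 4 × 5.67×10⁻⁸ × (467)⁴ / 1.37×10⁴ = 0.787.

A ≈ 0.21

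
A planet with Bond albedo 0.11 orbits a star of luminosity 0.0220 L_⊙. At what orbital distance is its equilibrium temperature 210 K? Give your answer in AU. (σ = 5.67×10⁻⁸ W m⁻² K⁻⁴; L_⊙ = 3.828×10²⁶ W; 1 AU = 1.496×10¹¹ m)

d ≈ 0.246 AU

L = 0.0220 × 3.828×10²⁶ = 8.42×10²⁴ W.
From T_eq⁴ = L(1−A)/(16πσd²): d = √[L(1−A)/(16πσT_eq⁴)].
d = √[8.42×10²⁴ × 0.89 / (16π × 5.67×10⁻⁸ × (210)⁴)] = 3.68×10¹⁰ m = 0.246 AU.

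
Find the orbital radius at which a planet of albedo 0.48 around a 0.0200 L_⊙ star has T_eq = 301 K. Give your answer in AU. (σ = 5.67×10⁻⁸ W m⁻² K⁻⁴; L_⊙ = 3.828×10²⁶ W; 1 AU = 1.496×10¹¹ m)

d ≈ 0.0872 AU

L = 0.0200 × 3.828×10²⁶ = 7.66×10²⁴ W.
From T_eq⁴ = L(1−A)/(16πσd²): d = √[L(1−A)/(16πσT_eq⁴)].
d = √[7.66×10²⁴ × 0.52 / (16π × 5.67×10⁻⁸ × (301)⁴)] = 1.30×10¹⁰ m = 0.0872 AU.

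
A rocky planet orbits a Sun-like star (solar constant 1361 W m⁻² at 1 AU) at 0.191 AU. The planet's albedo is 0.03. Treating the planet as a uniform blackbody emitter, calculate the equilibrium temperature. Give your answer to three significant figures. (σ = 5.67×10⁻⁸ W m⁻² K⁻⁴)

Flux at 0.191 AU: S = 1361/0.191² = 3.73×10⁴ W m⁻².
Energy balance: absorbed = emitted ⇒ πR²·S(1−A) = 4πR²·σT_eq⁴, so T_eq⁴ = S(1−A)/(4σ).
T_eq = [3.73×10⁴ × 0.97 / (4 × 5.67×10⁻⁸)]^(1/4) = (1.60×10¹¹)^(1/4) = 632 K.

T_eq ≈ 632 K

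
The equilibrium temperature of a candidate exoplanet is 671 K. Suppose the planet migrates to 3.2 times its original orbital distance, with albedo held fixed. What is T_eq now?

T_eq ∝ L^(1/4) · d^(−1/2).
T′ = 671 / 3.2^(1/2) = 375 K.

T_eq ≈ 375 K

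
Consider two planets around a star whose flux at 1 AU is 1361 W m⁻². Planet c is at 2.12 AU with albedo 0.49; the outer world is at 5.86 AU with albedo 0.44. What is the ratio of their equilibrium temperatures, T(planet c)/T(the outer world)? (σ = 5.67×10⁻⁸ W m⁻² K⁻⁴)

T_eq = [S₀(1−A)/(4σd²)]^(1/4), so T ∝ (1−A)^(1/4) / √d.
T₁ = [1361×0.51/(4×5.67×10⁻⁸×2.12²)]^(1/4) = 161.54 K.
T₂ = [1361×0.56/(4×5.67×10⁻⁸×5.86²)]^(1/4) = 99.46 K.

T₁/T₂ ≈ 1.624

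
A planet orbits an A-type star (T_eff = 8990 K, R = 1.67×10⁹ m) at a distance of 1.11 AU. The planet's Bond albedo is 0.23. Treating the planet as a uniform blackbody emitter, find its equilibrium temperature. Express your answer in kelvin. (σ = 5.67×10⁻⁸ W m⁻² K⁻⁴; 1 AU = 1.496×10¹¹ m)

d = 1.11 AU = 1.66×10¹¹ m.
L = 4πR_⋆²σT_⋆⁴ = 4π(1.67×10⁹)² × 5.67×10⁻⁸ × (8990)⁴ = 1.30×10²⁸ W.
S = L/(4πd²) = 3.75×10⁴ W m⁻².
Energy balance: absorbed = emitted ⇒ πR²·S(1−A) = 4πR²·σT_eq⁴, so T_eq⁴ = S(1−A)/(4σ).
T_eq = [3.75×10⁴ × 0.77 / (4 × 5.67×10⁻⁸)]^(1/4) = (1.27×10¹¹)^(1/4) = 597 K.

T_eq ≈ 597 K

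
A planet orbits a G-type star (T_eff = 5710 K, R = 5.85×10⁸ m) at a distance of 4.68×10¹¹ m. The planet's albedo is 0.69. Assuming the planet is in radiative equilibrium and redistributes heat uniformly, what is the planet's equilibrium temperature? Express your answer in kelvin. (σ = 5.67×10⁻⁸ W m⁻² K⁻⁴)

T_eq ≈ 107 K

L = 4πR_⋆²σT_⋆⁴ = 4π(5.85×10⁸)² × 5.67×10⁻⁸ × (5710)⁴ = 2.59×10²⁶ W.
S = L/(4πd²) = 94.2 W m⁻².
Energy balance: absorbed = emitted ⇒ πR²·S(1−A) = 4πR²·σT_eq⁴, so T_eq⁴ = S(1−A)/(4σ).
T_eq = [94.2 × 0.31 / (4 × 5.67×10⁻⁸)]^(1/4) = (1.29×10⁸)^(1/4) = 107 K.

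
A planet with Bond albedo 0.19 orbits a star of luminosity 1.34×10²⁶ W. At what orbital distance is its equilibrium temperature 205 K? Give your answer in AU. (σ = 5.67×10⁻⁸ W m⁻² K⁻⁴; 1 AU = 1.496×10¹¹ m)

From T_eq⁴ = L(1−A)/(16πσd²): d = √[L(1−A)/(16πσT_eq⁴)].
d = √[1.34×10²⁶ × 0.81 / (16π × 5.67×10⁻⁸ × (205)⁴)] = 1.47×10¹¹ m = 0.982 AU.

d ≈ 0.982 AU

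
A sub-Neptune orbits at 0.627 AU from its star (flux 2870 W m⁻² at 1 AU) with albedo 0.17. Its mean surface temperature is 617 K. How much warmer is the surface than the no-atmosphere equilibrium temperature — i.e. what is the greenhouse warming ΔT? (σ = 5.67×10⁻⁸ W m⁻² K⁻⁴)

S = 2870/0.627² = 7300 W m⁻².
T_eq = [S(1−A)/(4σ)]^(1/4) = [7300×0.83/(4×5.67×10⁻⁸)]^(1/4) = 404.3 K.
ΔT = T_surf − T_eq = 617 − 404.3.

ΔT ≈ 212.7 K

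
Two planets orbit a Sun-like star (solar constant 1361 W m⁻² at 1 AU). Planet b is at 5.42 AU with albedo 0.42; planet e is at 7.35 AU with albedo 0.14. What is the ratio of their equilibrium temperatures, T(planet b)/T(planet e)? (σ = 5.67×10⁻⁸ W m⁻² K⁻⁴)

T₁/T₂ ≈ 1.055

T_eq = [S₀(1−A)/(4σd²)]^(1/4), so T ∝ (1−A)^(1/4) / √d.
T₁ = [1361×0.58/(4×5.67×10⁻⁸×5.42²)]^(1/4) = 104.33 K.
T₂ = [1361×0.86/(4×5.67×10⁻⁸×7.35²)]^(1/4) = 98.86 K.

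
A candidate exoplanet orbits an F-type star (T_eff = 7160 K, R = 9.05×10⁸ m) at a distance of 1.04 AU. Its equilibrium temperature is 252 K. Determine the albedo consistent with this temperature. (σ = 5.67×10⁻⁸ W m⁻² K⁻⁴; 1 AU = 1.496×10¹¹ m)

A ≈ 0.82

d = 1.04 AU = 1.56×10¹¹ m.
L = 4πR_⋆²σT_⋆⁴ = 4π(9.05×10⁸)² × 5.67×10⁻⁸ × (7160)⁴ = 1.53×10²⁷ W.
S = L/(4πd²) = 5040 W m⁻².
From T_eq⁴ = S(1−A)/(4σ): 1−A = 4σT_eq⁴/S.
1−A = 4 × 5.67×10⁻⁸ × (252)⁴ / 5040 = 0.181.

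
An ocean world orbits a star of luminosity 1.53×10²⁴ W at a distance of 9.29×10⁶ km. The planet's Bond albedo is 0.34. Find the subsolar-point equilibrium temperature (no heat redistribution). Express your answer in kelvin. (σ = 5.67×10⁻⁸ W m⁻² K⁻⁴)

d = 9.29×10⁶ km = 9.29×10⁹ m.
Flux: S = L/(4πd²) = 1.53×10²⁴/(4π×(9.29×10⁹)²) = 1410 W m⁻².
At the subsolar point the surface absorbs S(1−A) and emits σT⁴ per unit area — no factor of 4, since only the local patch is in balance.
T = [1410 × 0.66 / 5.67×10⁻⁸]^(1/4) = (1.64×10¹⁰)^(1/4) = 358 K.

T_ss ≈ 358 K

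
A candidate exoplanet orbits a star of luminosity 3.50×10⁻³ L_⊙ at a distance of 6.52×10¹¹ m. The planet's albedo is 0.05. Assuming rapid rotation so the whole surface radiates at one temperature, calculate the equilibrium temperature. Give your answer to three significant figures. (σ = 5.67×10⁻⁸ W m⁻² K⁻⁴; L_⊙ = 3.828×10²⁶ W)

L = 3.50×10⁻³ × 3.828×10²⁶ = 1.34×10²⁴ W.
Flux: S = L/(4πd²) = 1.34×10²⁴/(4π×(6.52×10¹¹)²) = 0.251 W m⁻².
Energy balance: absorbed = emitted ⇒ πR²·S(1−A) = 4πR²·σT_eq⁴, so T_eq⁴ = S(1−A)/(4σ).
T_eq = [0.251 × 0.95 / (4 × 5.67×10⁻⁸)]^(1/4) = (1.05×10⁶)^(1/4) = 32.0 K.

T_eq ≈ 32.0 K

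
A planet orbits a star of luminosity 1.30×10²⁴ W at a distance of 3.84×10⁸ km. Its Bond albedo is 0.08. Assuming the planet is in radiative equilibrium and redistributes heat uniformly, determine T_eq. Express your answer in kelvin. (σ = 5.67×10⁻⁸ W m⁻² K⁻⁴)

d = 3.84×10⁸ km = 3.84×10¹¹ m.
Flux: S = L/(4πd²) = 1.30×10²⁴/(4π×(3.84×10¹¹)²) = 0.702 W m⁻².
Energy balance: absorbed = emitted ⇒ πR²·S(1−A) = 4πR²·σT_eq⁴, so T_eq⁴ = S(1−A)/(4σ).
T_eq = [0.702 × 0.92 / (4 × 5.67×10⁻⁸)]^(1/4) = (2.85×10⁶)^(1/4) = 41.1 K.

T_eq ≈ 41.1 K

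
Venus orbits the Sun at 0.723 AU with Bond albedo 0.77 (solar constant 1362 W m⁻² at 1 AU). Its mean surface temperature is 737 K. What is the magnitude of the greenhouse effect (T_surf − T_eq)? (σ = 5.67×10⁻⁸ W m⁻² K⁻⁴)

ΔT ≈ 510.3 K

S = 1362/0.723² = 2606 W m⁻².
T_eq = [S(1−A)/(4σ)]^(1/4) = [2606×0.23/(4×5.67×10⁻⁸)]^(1/4) = 226.7 K.
ΔT = T_surf − T_eq = 737 − 226.7.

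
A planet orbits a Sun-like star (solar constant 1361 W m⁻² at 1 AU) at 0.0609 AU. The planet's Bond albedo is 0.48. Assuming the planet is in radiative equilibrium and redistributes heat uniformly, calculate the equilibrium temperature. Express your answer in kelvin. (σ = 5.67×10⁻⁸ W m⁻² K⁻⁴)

T_eq ≈ 958 K

Flux at 0.0609 AU: S = 1361/0.0609² = 3.67×10⁵ W m⁻².
Energy balance: absorbed = emitted ⇒ πR²·S(1−A) = 4πR²·σT_eq⁴, so T_eq⁴ = S(1−A)/(4σ).
T_eq = [3.67×10⁵ × 0.52 / (4 × 5.67×10⁻⁸)]^(1/4) = (8.41×10¹¹)^(1/4) = 958 K.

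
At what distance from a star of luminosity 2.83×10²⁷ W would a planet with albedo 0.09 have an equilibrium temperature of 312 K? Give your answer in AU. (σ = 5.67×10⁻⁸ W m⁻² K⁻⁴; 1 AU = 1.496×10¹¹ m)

d ≈ 2.06 AU

From T_eq⁴ = L(1−A)/(16πσd²): d = √[L(1−A)/(16πσT_eq⁴)].
d = √[2.83×10²⁷ × 0.91 / (16π × 5.67×10⁻⁸ × (312)⁴)] = 3.09×10¹¹ m = 2.06 AU.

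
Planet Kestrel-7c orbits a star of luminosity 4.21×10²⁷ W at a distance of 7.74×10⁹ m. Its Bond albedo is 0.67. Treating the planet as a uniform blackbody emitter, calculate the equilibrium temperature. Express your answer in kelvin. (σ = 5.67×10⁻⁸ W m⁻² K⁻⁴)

Flux: S = L/(4πd²) = 4.21×10²⁷/(4π×(7.74×10⁹)²) = 5.59×10⁶ W m⁻².
Energy balance: absorbed = emitted ⇒ πR²·S(1−A) = 4πR²·σT_eq⁴, so T_eq⁴ = S(1−A)/(4σ).
T_eq = [5.59×10⁶ × 0.33 / (4 × 5.67×10⁻⁸)]^(1/4) = (8.14×10¹²)^(1/4) = 1690 K.

T_eq ≈ 1690 K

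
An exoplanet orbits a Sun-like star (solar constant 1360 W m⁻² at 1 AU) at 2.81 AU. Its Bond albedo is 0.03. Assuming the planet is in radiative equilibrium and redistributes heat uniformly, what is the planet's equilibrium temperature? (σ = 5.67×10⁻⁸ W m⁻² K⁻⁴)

Flux at 2.81 AU: S = 1360/2.81² = 172 W m⁻².
Energy balance: absorbed = emitted ⇒ πR²·S(1−A) = 4πR²·σT_eq⁴, so T_eq⁴ = S(1−A)/(4σ).
T_eq = [172 × 0.97 / (4 × 5.67×10⁻⁸)]^(1/4) = (7.37×10⁸)^(1/4) = 165 K.

T_eq ≈ 165 K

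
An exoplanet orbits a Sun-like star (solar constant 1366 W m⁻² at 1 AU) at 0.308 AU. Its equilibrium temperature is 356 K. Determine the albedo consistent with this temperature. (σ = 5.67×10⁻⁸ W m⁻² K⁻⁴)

A ≈ 0.75

Flux at 0.308 AU: S = 1366/0.308² = 1.44×10⁴ W m⁻².
From T_eq⁴ = S(1−A)/(4σ): 1−A = 4σT_eq⁴/S.
1−A = 4 × 5.67×10⁻⁸ × (356)⁴ / 1.44×10⁴ = 0.253.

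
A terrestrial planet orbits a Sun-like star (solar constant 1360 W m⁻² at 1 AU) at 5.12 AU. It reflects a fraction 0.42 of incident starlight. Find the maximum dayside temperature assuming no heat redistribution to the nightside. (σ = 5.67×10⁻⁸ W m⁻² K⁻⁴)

T_ss ≈ 152 K

Flux at 5.12 AU: S = 1360/5.12² = 51.9 W m⁻².
With no redistribution each surface element balances locally: S(1−A) = σT⁴.
T = [51.9 × 0.58 / 5.67×10⁻⁸]^(1/4) = (5.31×10⁸)^(1/4) = 152 K.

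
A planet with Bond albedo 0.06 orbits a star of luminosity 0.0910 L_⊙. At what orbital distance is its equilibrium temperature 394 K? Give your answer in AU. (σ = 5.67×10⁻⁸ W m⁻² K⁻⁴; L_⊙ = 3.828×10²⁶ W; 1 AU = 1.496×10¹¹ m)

L = 0.0910 × 3.828×10²⁶ = 3.48×10²⁵ W.
From T_eq⁴ = L(1−A)/(16πσd²): d = √[L(1−A)/(16πσT_eq⁴)].
d = √[3.48×10²⁵ × 0.94 / (16π × 5.67×10⁻⁸ × (394)⁴)] = 2.18×10¹⁰ m = 0.146 AU.

d ≈ 0.146 AU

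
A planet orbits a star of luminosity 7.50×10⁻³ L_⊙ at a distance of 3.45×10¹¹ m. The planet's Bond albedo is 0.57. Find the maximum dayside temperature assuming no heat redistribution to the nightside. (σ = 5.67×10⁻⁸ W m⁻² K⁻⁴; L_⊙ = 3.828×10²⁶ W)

L = 7.50×10⁻³ × 3.828×10²⁶ = 2.87×10²⁴ W.
Flux: S = L/(4πd²) = 2.87×10²⁴/(4π×(3.45×10¹¹)²) = 1.92 W m⁻².
With no redistribution each surface element balances locally: S(1−A) = σT⁴.
T = [1.92 × 0.43 / 5.67×10⁻⁸]^(1/4) = (1.46×10⁷)^(1/4) = 61.8 K.

T_ss ≈ 61.8 K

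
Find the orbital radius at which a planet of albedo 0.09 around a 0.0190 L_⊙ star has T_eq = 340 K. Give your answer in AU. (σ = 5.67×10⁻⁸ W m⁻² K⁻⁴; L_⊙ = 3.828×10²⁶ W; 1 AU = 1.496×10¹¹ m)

L = 0.0190 × 3.828×10²⁶ = 7.27×10²⁴ W.
From T_eq⁴ = L(1−A)/(16πσd²): d = √[L(1−A)/(16πσT_eq⁴)].
d = √[7.27×10²⁴ × 0.91 / (16π × 5.67×10⁻⁸ × (340)⁴)] = 1.32×10¹⁰ m = 0.0881 AU.

d ≈ 0.0881 AU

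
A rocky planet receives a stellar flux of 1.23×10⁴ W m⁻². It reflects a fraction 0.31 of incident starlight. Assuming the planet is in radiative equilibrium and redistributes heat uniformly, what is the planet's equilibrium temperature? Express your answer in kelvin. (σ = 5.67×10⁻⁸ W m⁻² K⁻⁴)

Energy balance: absorbed = emitted ⇒ πR²·S(1−A) = 4πR²·σT_eq⁴, so T_eq⁴ = S(1−A)/(4σ).
T_eq = [1.23×10⁴ × 0.69 / (4 × 5.67×10⁻⁸)]^(1/4) = (3.74×10¹⁰)^(1/4) = 440 K.

T_eq ≈ 440 K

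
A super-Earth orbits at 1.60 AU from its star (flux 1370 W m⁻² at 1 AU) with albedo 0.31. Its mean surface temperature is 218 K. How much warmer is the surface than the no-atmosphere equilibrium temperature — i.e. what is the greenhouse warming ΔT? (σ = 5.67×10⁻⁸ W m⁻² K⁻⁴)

S = 1370/1.60² = 535.2 W m⁻².
T_eq = [S(1−A)/(4σ)]^(1/4) = [535.2×0.69/(4×5.67×10⁻⁸)]^(1/4) = 200.9 K.
ΔT = T_surf − T_eq = 218 − 200.9.

ΔT ≈ 17.1 K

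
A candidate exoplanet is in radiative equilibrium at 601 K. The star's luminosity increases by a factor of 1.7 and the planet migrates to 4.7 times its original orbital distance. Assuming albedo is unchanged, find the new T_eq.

T_eq ∝ L^(1/4) · d^(−1/2).
T′ = 601 × 1.7^(1/4) / 4.7^(1/2) = 317 K.

T_eq ≈ 317 K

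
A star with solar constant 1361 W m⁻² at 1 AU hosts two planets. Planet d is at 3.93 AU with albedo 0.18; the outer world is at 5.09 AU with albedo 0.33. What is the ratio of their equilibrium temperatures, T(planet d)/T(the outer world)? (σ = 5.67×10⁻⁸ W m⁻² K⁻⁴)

T₁/T₂ ≈ 1.197

T_eq = [S₀(1−A)/(4σd²)]^(1/4), so T ∝ (1−A)^(1/4) / √d.
T₁ = [1361×0.82/(4×5.67×10⁻⁸×3.93²)]^(1/4) = 133.60 K.
T₂ = [1361×0.67/(4×5.67×10⁻⁸×5.09²)]^(1/4) = 111.61 K.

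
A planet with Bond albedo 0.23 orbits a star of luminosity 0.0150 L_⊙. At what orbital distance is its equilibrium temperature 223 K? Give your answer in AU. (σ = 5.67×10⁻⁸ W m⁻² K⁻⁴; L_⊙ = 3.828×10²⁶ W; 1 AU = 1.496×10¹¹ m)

L = 0.0150 × 3.828×10²⁶ = 5.74×10²⁴ W.
From T_eq⁴ = L(1−A)/(16πσd²): d = √[L(1−A)/(16πσT_eq⁴)].
d = √[5.74×10²⁴ × 0.77 / (16π × 5.67×10⁻⁸ × (223)⁴)] = 2.50×10¹⁰ m = 0.167 AU.

d ≈ 0.167 AU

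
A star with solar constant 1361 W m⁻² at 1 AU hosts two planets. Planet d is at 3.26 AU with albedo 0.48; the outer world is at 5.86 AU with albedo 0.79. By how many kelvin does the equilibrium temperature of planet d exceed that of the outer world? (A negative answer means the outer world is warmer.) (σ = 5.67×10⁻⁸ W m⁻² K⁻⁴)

ΔT ≈ 53.1 K

T_eq = [S₀(1−A)/(4σd²)]^(1/4), so T ∝ (1−A)^(1/4) / √d.
T₁ = [1361×0.52/(4×5.67×10⁻⁸×3.26²)]^(1/4) = 130.90 K.
T₂ = [1361×0.21/(4×5.67×10⁻⁸×5.86²)]^(1/4) = 77.83 K.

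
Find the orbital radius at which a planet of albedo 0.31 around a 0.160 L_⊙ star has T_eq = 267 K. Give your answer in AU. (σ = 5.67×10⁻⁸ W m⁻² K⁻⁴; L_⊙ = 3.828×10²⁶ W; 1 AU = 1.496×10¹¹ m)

d ≈ 0.361 AU

L = 0.160 × 3.828×10²⁶ = 6.12×10²⁵ W.
From T_eq⁴ = L(1−A)/(16πσd²): d = √[L(1−A)/(16πσT_eq⁴)].
d = √[6.12×10²⁵ × 0.69 / (16π × 5.67×10⁻⁸ × (267)⁴)] = 5.40×10¹⁰ m = 0.361 AU.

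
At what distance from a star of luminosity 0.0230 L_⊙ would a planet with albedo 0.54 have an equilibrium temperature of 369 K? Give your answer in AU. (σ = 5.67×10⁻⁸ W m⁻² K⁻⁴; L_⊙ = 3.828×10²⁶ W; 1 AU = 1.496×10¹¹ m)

L = 0.0230 × 3.828×10²⁶ = 8.80×10²⁴ W.
From T_eq⁴ = L(1−A)/(16πσd²): d = √[L(1−A)/(16πσT_eq⁴)].
d = √[8.80×10²⁴ × 0.46 / (16π × 5.67×10⁻⁸ × (369)⁴)] = 8.75×10⁹ m = 0.0585 AU.

d ≈ 0.0585 AU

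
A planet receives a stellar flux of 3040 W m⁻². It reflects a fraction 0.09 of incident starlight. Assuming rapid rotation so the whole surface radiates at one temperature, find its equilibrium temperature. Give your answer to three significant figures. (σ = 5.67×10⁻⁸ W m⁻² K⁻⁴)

T_eq ≈ 332 K

Energy balance: absorbed = emitted ⇒ πR²·S(1−A) = 4πR²·σT_eq⁴, so T_eq⁴ = S(1−A)/(4σ).
T_eq = [3040 × 0.91 / (4 × 5.67×10⁻⁸)]^(1/4) = (1.22×10¹⁰)^(1/4) = 332 K.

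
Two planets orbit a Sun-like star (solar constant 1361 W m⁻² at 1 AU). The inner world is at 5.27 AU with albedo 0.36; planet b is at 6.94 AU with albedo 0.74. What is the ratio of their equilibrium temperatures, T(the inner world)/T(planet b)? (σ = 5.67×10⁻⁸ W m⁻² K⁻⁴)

T₁/T₂ ≈ 1.437

T_eq = [S₀(1−A)/(4σd²)]^(1/4), so T ∝ (1−A)^(1/4) / √d.
T₁ = [1361×0.64/(4×5.67×10⁻⁸×5.27²)]^(1/4) = 108.44 K.
T₂ = [1361×0.26/(4×5.67×10⁻⁸×6.94²)]^(1/4) = 75.44 K.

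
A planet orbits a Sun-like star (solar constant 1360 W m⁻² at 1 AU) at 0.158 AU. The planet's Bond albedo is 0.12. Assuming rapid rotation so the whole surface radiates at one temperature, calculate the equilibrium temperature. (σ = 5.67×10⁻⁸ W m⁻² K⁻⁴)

Flux at 0.158 AU: S = 1360/0.158² = 5.45×10⁴ W m⁻².
Energy balance: absorbed = emitted ⇒ πR²·S(1−A) = 4πR²·σT_eq⁴, so T_eq⁴ = S(1−A)/(4σ).
T_eq = [5.45×10⁴ × 0.88 / (4 × 5.67×10⁻⁸)]^(1/4) = (2.11×10¹¹)^(1/4) = 678 K.

T_eq ≈ 678 K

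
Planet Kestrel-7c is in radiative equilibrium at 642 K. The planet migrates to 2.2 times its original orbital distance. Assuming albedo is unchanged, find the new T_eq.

T_eq ≈ 433 K

T_eq ∝ L^(1/4) · d^(−1/2).
T′ = 642 / 2.2^(1/2) = 433 K.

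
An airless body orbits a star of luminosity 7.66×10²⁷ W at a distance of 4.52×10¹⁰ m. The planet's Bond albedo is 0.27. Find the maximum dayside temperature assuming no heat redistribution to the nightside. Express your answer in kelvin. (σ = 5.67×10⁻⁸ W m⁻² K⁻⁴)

Flux: S = L/(4πd²) = 7.66×10²⁷/(4π×(4.52×10¹⁰)²) = 2.98×10⁵ W m⁻².
With no redistribution each surface element balances locally: S(1−A) = σT⁴.
T = [2.98×10⁵ × 0.73 / 5.67×10⁻⁸]^(1/4) = (3.84×10¹²)^(1/4) = 1400 K.

T_ss ≈ 1400 K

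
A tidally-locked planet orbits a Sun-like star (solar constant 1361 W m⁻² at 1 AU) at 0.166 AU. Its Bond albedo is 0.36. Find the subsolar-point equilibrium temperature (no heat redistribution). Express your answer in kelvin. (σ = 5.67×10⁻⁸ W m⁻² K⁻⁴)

Flux at 0.166 AU: S = 1361/0.166² = 4.94×10⁴ W m⁻².
At the subsolar point the surface absorbs S(1−A) and emits σT⁴ per unit area — no factor of 4, since only the local patch is in balance.
T = [4.94×10⁴ × 0.64 / 5.67×10⁻⁸]^(1/4) = (5.57×10¹¹)^(1/4) = 864 K.

T_ss ≈ 864 K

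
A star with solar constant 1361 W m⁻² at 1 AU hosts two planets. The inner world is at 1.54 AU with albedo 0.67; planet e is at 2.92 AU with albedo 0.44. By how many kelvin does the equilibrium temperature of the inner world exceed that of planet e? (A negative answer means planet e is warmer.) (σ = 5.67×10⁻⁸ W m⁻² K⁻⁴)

ΔT ≈ 29.1 K

T_eq = [S₀(1−A)/(4σd²)]^(1/4), so T ∝ (1−A)^(1/4) / √d.
T₁ = [1361×0.33/(4×5.67×10⁻⁸×1.54²)]^(1/4) = 169.99 K.
T₂ = [1361×0.56/(4×5.67×10⁻⁸×2.92²)]^(1/4) = 140.90 K.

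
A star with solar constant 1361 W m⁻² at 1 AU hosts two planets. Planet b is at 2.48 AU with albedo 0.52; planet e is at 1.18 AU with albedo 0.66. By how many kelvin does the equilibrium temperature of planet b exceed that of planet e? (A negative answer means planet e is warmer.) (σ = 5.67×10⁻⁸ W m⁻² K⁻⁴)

ΔT ≈ -48.5 K

T_eq = [S₀(1−A)/(4σd²)]^(1/4), so T ∝ (1−A)^(1/4) / √d.
T₁ = [1361×0.48/(4×5.67×10⁻⁸×2.48²)]^(1/4) = 147.11 K.
T₂ = [1361×0.34/(4×5.67×10⁻⁸×1.18²)]^(1/4) = 195.65 K.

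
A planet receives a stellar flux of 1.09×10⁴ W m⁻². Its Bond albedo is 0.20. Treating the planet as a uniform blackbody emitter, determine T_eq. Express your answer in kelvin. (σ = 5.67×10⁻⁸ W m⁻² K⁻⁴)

T_eq ≈ 443 K

Energy balance: absorbed = emitted ⇒ πR²·S(1−A) = 4πR²·σT_eq⁴, so T_eq⁴ = S(1−A)/(4σ).
T_eq = [1.09×10⁴ × 0.80 / (4 × 5.67×10⁻⁸)]^(1/4) = (3.84×10¹⁰)^(1/4) = 443 K.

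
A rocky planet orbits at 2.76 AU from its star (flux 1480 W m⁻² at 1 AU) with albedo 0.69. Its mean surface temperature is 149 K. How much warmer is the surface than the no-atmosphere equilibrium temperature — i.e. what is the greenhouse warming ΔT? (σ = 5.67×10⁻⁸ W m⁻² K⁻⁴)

S = 1480/2.76² = 194.3 W m⁻².
T_eq = [S(1−A)/(4σ)]^(1/4) = [194.3×0.31/(4×5.67×10⁻⁸)]^(1/4) = 127.7 K.
ΔT = T_surf − T_eq = 149 − 127.7.

ΔT ≈ 21.3 K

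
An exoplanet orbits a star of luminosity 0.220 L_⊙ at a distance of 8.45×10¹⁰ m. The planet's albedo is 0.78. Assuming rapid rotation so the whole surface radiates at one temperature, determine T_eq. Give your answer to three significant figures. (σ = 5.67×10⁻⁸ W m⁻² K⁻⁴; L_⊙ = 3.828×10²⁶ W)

L = 0.220 × 3.828×10²⁶ = 8.42×10²⁵ W.
Flux: S = L/(4πd²) = 8.42×10²⁵/(4π×(8.45×10¹⁰)²) = 939 W m⁻².
Energy balance: absorbed = emitted ⇒ πR²·S(1−A) = 4πR²·σT_eq⁴, so T_eq⁴ = S(1−A)/(4σ).
T_eq = [939 × 0.22 / (4 × 5.67×10⁻⁸)]^(1/4) = (9.10×10⁸)^(1/4) = 174 K.

T_eq ≈ 174 K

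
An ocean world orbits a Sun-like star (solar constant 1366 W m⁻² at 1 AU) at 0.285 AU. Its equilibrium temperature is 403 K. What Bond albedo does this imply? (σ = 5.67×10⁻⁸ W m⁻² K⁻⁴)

A ≈ 0.64

Flux at 0.285 AU: S = 1366/0.285² = 1.68×10⁴ W m⁻².
From T_eq⁴ = S(1−A)/(4σ): 1−A = 4σT_eq⁴/S.
1−A = 4 × 5.67×10⁻⁸ × (403)⁴ / 1.68×10⁴ = 0.356.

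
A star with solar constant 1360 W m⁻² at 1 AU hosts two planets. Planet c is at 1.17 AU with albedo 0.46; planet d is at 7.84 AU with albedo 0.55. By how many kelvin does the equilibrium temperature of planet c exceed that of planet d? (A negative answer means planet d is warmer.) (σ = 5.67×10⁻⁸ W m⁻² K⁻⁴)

ΔT ≈ 139.1 K

T_eq = [S₀(1−A)/(4σd²)]^(1/4), so T ∝ (1−A)^(1/4) / √d.
T₁ = [1360×0.54/(4×5.67×10⁻⁸×1.17²)]^(1/4) = 220.54 K.
T₂ = [1360×0.45/(4×5.67×10⁻⁸×7.84²)]^(1/4) = 81.40 K.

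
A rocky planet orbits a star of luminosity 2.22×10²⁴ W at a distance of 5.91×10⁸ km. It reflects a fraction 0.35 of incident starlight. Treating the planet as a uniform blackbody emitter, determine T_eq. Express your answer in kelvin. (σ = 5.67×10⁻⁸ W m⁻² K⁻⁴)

T_eq ≈ 34.7 K

d = 5.91×10⁸ km = 5.91×10¹¹ m.
Flux: S = L/(4πd²) = 2.22×10²⁴/(4π×(5.91×10¹¹)²) = 0.506 W m⁻².
Energy balance: absorbed = emitted ⇒ πR²·S(1−A) = 4πR²·σT_eq⁴, so T_eq⁴ = S(1−A)/(4σ).
T_eq = [0.506 × 0.65 / (4 × 5.67×10⁻⁸)]^(1/4) = (1.45×10⁶)^(1/4) = 34.7 K.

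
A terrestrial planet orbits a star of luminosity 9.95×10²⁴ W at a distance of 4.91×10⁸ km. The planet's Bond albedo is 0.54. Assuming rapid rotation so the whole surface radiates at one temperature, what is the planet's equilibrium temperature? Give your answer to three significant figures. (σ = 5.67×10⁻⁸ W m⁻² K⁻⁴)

T_eq ≈ 50.8 K

d = 4.91×10⁸ km = 4.91×10¹¹ m.
Flux: S = L/(4πd²) = 9.95×10²⁴/(4π×(4.91×10¹¹)²) = 3.28 W m⁻².
Energy balance: absorbed = emitted ⇒ πR²·S(1−A) = 4πR²·σT_eq⁴, so T_eq⁴ = S(1−A)/(4σ).
T_eq = [3.28 × 0.46 / (4 × 5.67×10⁻⁸)]^(1/4) = (6.66×10⁶)^(1/4) = 50.8 K.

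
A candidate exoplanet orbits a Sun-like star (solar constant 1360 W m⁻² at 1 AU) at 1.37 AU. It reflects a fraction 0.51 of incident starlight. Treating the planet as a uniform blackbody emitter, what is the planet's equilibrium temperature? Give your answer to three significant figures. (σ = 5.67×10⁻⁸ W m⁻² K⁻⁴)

T_eq ≈ 199 K

Flux at 1.37 AU: S = 1360/1.37² = 725 W m⁻².
Energy balance: absorbed = emitted ⇒ πR²·S(1−A) = 4πR²·σT_eq⁴, so T_eq⁴ = S(1−A)/(4σ).
T_eq = [725 × 0.49 / (4 × 5.67×10⁻⁸)]^(1/4) = (1.57×10⁹)^(1/4) = 199 K.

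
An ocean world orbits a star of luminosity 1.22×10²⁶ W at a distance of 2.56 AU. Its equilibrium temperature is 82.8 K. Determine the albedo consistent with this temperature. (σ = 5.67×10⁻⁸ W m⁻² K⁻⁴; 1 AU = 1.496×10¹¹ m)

A ≈ 0.84

d = 2.56 AU = 3.83×10¹¹ m.
Flux: S = L/(4πd²) = 1.22×10²⁶/(4π×(3.83×10¹¹)²) = 66.2 W m⁻².
From T_eq⁴ = S(1−A)/(4σ): 1−A = 4σT_eq⁴/S.
1−A = 4 × 5.67×10⁻⁸ × (82.8)⁴ / 66.2 = 0.161.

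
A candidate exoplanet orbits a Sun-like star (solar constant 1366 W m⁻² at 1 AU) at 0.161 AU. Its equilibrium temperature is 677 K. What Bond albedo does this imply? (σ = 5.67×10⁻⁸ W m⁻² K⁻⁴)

Flux at 0.161 AU: S = 1366/0.161² = 5.27×10⁴ W m⁻².
From T_eq⁴ = S(1−A)/(4σ): 1−A = 4σT_eq⁴/S.
1−A = 4 × 5.67×10⁻⁸ × (677)⁴ / 5.27×10⁴ = 0.904.

A ≈ 0.10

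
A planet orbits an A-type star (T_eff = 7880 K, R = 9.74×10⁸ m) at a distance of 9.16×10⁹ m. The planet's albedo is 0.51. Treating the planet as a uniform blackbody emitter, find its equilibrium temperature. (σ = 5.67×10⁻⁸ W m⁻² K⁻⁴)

L = 4πR_⋆²σT_⋆⁴ = 4π(9.74×10⁸)² × 5.67×10⁻⁸ × (7880)⁴ = 2.61×10²⁷ W.
S = L/(4πd²) = 2.47×10⁶ W m⁻².
Energy balance: absorbed = emitted ⇒ πR²·S(1−A) = 4πR²·σT_eq⁴, so T_eq⁴ = S(1−A)/(4σ).
T_eq = [2.47×10⁶ × 0.49 / (4 × 5.67×10⁻⁸)]^(1/4) = (5.34×10¹²)^(1/4) = 1520 K.

T_eq ≈ 1520 K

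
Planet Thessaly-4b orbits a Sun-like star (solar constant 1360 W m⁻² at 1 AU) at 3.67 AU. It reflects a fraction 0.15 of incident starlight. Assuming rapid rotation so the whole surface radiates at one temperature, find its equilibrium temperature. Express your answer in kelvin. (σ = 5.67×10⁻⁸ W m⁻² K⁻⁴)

Flux at 3.67 AU: S = 1360/3.67² = 101 W m⁻².
Energy balance: absorbed = emitted ⇒ πR²·S(1−A) = 4πR²·σT_eq⁴, so T_eq⁴ = S(1−A)/(4σ).
T_eq = [101 × 0.85 / (4 × 5.67×10⁻⁸)]^(1/4) = (3.78×10⁸)^(1/4) = 139 K.

T_eq ≈ 139 K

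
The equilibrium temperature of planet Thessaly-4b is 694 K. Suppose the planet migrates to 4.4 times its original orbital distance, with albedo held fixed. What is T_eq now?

T_eq ≈ 331 K

T_eq ∝ L^(1/4) · d^(−1/2).
T′ = 694 / 4.4^(1/2) = 331 K.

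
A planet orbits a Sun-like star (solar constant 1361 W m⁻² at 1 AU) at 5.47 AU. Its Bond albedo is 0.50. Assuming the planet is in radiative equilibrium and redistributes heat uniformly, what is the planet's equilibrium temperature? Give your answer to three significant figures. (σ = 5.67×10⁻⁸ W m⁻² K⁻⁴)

Flux at 5.47 AU: S = 1361/5.47² = 45.5 W m⁻².
Energy balance: absorbed = emitted ⇒ πR²·S(1−A) = 4πR²·σT_eq⁴, so T_eq⁴ = S(1−A)/(4σ).
T_eq = [45.5 × 0.50 / (4 × 5.67×10⁻⁸)]^(1/4) = (1.00×10⁸)^(1/4) = 100 K.

T_eq ≈ 100 K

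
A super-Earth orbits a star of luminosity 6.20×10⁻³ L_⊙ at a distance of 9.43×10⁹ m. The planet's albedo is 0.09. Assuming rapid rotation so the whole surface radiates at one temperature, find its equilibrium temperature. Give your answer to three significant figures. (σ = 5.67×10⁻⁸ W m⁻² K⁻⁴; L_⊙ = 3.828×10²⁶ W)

L = 6.20×10⁻³ × 3.828×10²⁶ = 2.37×10²⁴ W.
Flux: S = L/(4πd²) = 2.37×10²⁴/(4π×(9.43×10⁹)²) = 2120 W m⁻².
Energy balance: absorbed = emitted ⇒ πR²·S(1−A) = 4πR²·σT_eq⁴, so T_eq⁴ = S(1−A)/(4σ).
T_eq = [2120 × 0.91 / (4 × 5.67×10⁻⁸)]^(1/4) = (8.52×10⁹)^(1/4) = 304 K.

T_eq ≈ 304 K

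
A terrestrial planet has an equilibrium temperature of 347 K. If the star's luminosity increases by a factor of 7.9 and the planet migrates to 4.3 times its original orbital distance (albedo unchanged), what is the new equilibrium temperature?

T_eq ≈ 281 K

T_eq ∝ L^(1/4) · d^(−1/2).
T′ = 347 × 7.9^(1/4) / 4.3^(1/2) = 281 K.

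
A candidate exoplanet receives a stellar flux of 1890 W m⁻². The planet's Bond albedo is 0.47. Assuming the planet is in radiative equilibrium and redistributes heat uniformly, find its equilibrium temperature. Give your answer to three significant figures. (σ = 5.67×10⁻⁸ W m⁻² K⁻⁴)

T_eq ≈ 258 K

Energy balance: absorbed = emitted ⇒ πR²·S(1−A) = 4πR²·σT_eq⁴, so T_eq⁴ = S(1−A)/(4σ).
T_eq = [1890 × 0.53 / (4 × 5.67×10⁻⁸)]^(1/4) = (4.42×10⁹)^(1/4) = 258 K.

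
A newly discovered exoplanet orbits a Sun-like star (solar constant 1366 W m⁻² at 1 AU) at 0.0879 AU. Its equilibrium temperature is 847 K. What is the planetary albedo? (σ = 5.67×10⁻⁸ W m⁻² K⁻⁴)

Flux at 0.0879 AU: S = 1366/0.0879² = 1.77×10⁵ W m⁻².
From T_eq⁴ = S(1−A)/(4σ): 1−A = 4σT_eq⁴/S.
1−A = 4 × 5.67×10⁻⁸ × (847)⁴ / 1.77×10⁵ = 0.660.

A ≈ 0.34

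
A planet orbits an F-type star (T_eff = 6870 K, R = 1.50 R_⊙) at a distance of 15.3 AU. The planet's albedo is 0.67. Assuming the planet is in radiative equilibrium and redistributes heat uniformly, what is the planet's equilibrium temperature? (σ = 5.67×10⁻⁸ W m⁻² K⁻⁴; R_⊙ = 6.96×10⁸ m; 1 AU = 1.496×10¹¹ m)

T_eq ≈ 78.6 K

R_⋆ = 1.50 × 6.96×10⁸ = 1.04×10⁹ m.
d = 15.3 AU = 2.29×10¹² m.
L = 4πR_⋆²σT_⋆⁴ = 4π(1.04×10⁹)² × 5.67×10⁻⁸ × (6870)⁴ = 1.73×10²⁷ W.
S = L/(4πd²) = 26.3 W m⁻².
Energy balance: absorbed = emitted ⇒ πR²·S(1−A) = 4πR²·σT_eq⁴, so T_eq⁴ = S(1−A)/(4σ).
T_eq = [26.3 × 0.33 / (4 × 5.67×10⁻⁸)]^(1/4) = (3.82×10⁷)^(1/4) = 78.6 K.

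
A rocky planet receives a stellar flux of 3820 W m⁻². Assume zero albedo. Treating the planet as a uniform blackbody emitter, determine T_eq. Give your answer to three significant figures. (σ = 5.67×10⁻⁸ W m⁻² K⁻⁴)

T_eq ≈ 360 K

Energy balance: absorbed = emitted ⇒ πR²·S(1−A) = 4πR²·σT_eq⁴, so T_eq⁴ = S(1−A)/(4σ).
T_eq = [3820 × 1.00 / (4 × 5.67×10⁻⁸)]^(1/4) = (1.68×10¹⁰)^(1/4) = 360 K.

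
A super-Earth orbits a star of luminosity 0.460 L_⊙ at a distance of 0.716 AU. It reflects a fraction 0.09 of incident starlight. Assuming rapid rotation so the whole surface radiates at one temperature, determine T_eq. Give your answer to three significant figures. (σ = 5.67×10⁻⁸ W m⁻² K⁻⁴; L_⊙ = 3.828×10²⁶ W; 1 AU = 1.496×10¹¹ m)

d = 0.716 AU = 1.07×10¹¹ m.
L = 0.460 × 3.828×10²⁶ = 1.76×10²⁶ W.
Flux: S = L/(4πd²) = 1.76×10²⁶/(4π×(1.07×10¹¹)²) = 1220 W m⁻².
Energy balance: absorbed = emitted ⇒ πR²·S(1−A) = 4πR²·σT_eq⁴, so T_eq⁴ = S(1−A)/(4σ).
T_eq = [1220 × 0.91 / (4 × 5.67×10⁻⁸)]^(1/4) = (4.90×10⁹)^(1/4) = 265 K.

T_eq ≈ 265 K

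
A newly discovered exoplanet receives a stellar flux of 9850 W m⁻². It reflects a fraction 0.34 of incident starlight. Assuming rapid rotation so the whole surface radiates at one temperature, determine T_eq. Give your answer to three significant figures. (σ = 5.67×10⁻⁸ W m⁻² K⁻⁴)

T_eq ≈ 411 K

Energy balance: absorbed = emitted ⇒ πR²·S(1−A) = 4πR²·σT_eq⁴, so T_eq⁴ = S(1−A)/(4σ).
T_eq = [9850 × 0.66 / (4 × 5.67×10⁻⁸)]^(1/4) = (2.87×10¹⁰)^(1/4) = 411 K.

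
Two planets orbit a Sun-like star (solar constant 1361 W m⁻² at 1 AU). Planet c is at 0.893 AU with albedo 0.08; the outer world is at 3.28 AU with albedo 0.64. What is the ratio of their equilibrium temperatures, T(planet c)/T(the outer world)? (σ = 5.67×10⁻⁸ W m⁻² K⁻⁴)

T_eq = [S₀(1−A)/(4σd²)]^(1/4), so T ∝ (1−A)^(1/4) / √d.
T₁ = [1361×0.92/(4×5.67×10⁻⁸×0.893²)]^(1/4) = 288.45 K.
T₂ = [1361×0.36/(4×5.67×10⁻⁸×3.28²)]^(1/4) = 119.04 K.

T₁/T₂ ≈ 2.423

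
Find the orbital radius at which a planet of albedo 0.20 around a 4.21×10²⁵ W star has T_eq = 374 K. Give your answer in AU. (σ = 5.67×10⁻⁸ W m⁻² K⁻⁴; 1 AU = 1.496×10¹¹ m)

From T_eq⁴ = L(1−A)/(16πσd²): d = √[L(1−A)/(16πσT_eq⁴)].
d = √[4.21×10²⁵ × 0.80 / (16π × 5.67×10⁻⁸ × (374)⁴)] = 2.46×10¹⁰ m = 0.164 AU.

d ≈ 0.164 AU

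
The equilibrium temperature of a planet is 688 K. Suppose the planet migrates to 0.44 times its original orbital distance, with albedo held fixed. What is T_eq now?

T_eq ≈ 1040 K

T_eq ∝ L^(1/4) · d^(−1/2).
T′ = 688 / 0.44^(1/2) = 1040 K.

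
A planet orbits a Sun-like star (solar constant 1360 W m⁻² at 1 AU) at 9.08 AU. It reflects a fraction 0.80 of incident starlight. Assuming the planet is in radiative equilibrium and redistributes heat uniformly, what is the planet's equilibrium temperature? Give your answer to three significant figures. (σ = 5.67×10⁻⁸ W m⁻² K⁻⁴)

Flux at 9.08 AU: S = 1360/9.08² = 16.5 W m⁻².
Energy balance: absorbed = emitted ⇒ πR²·S(1−A) = 4πR²·σT_eq⁴, so T_eq⁴ = S(1−A)/(4σ).
T_eq = [16.5 × 0.20 / (4 × 5.67×10⁻⁸)]^(1/4) = (1.45×10⁷)^(1/4) = 61.8 K.

T_eq ≈ 61.8 K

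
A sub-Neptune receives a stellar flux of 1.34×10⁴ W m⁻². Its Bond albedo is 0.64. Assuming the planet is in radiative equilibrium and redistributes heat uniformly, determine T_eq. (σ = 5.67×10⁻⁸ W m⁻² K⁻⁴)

Energy balance: absorbed = emitted ⇒ πR²·S(1−A) = 4πR²·σT_eq⁴, so T_eq⁴ = S(1−A)/(4σ).
T_eq = [1.34×10⁴ × 0.36 / (4 × 5.67×10⁻⁸)]^(1/4) = (2.13×10¹⁰)^(1/4) = 382 K.

T_eq ≈ 382 K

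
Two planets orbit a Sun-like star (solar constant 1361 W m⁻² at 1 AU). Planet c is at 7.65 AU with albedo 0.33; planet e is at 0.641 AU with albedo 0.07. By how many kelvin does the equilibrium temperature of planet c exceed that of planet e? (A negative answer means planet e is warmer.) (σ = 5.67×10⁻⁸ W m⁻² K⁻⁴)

T_eq = [S₀(1−A)/(4σd²)]^(1/4), so T ∝ (1−A)^(1/4) / √d.
T₁ = [1361×0.67/(4×5.67×10⁻⁸×7.65²)]^(1/4) = 91.04 K.
T₂ = [1361×0.93/(4×5.67×10⁻⁸×0.641²)]^(1/4) = 341.39 K.

ΔT ≈ -250.3 K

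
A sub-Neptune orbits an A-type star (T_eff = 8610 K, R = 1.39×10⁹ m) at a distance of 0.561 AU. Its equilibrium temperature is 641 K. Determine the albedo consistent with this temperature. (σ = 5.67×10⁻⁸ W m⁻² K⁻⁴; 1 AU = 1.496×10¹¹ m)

d = 0.561 AU = 8.39×10¹⁰ m.
L = 4πR_⋆²σT_⋆⁴ = 4π(1.39×10⁹)² × 5.67×10⁻⁸ × (8610)⁴ = 7.57×10²⁷ W.
S = L/(4πd²) = 8.55×10⁴ W m⁻².
From T_eq⁴ = S(1−A)/(4σ): 1−A = 4σT_eq⁴/S.
1−A = 4 × 5.67×10⁻⁸ × (641)⁴ / 8.55×10⁴ = 0.448.

A ≈ 0.55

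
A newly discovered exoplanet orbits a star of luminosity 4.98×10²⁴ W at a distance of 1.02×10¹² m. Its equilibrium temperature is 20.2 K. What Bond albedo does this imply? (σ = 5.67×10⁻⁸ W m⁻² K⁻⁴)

Flux: S = L/(4πd²) = 4.98×10²⁴/(4π×(1.02×10¹²)²) = 0.381 W m⁻².
From T_eq⁴ = S(1−A)/(4σ): 1−A = 4σT_eq⁴/S.
1−A = 4 × 5.67×10⁻⁸ × (20.2)⁴ / 0.381 = 0.099.

A ≈ 0.90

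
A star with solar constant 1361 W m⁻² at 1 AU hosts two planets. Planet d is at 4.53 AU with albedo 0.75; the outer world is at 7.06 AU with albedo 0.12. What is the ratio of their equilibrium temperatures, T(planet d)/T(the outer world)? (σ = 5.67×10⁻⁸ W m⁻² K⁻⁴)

T_eq = [S₀(1−A)/(4σd²)]^(1/4), so T ∝ (1−A)^(1/4) / √d.
T₁ = [1361×0.25/(4×5.67×10⁻⁸×4.53²)]^(1/4) = 92.47 K.
T₂ = [1361×0.88/(4×5.67×10⁻⁸×7.06²)]^(1/4) = 101.45 K.

T₁/T₂ ≈ 0.911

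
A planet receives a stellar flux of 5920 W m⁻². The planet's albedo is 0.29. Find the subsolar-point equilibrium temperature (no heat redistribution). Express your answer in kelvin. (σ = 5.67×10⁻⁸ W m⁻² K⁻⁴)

At the subsolar point the surface absorbs S(1−A) and emits σT⁴ per unit area — no factor of 4, since only the local patch is in balance.
T = [5920 × 0.71 / 5.67×10⁻⁸]^(1/4) = (7.41×10¹⁰)^(1/4) = 522 K.

T_ss ≈ 522 K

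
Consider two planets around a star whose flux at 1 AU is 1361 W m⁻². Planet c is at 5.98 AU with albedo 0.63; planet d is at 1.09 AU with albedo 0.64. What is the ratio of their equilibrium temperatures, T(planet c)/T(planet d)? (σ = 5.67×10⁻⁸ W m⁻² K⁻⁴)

T₁/T₂ ≈ 0.430

T_eq = [S₀(1−A)/(4σd²)]^(1/4), so T ∝ (1−A)^(1/4) / √d.
T₁ = [1361×0.37/(4×5.67×10⁻⁸×5.98²)]^(1/4) = 88.77 K.
T₂ = [1361×0.36/(4×5.67×10⁻⁸×1.09²)]^(1/4) = 206.50 K.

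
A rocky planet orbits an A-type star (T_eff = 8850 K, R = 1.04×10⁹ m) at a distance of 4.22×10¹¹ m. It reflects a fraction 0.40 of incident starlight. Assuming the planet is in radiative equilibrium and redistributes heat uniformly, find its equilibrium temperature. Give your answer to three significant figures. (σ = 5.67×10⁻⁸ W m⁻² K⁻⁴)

T_eq ≈ 273 K

L = 4πR_⋆²σT_⋆⁴ = 4π(1.04×10⁹)² × 5.67×10⁻⁸ × (8850)⁴ = 4.73×10²⁷ W.
S = L/(4πd²) = 2110 W m⁻².
Energy balance: absorbed = emitted ⇒ πR²·S(1−A) = 4πR²·σT_eq⁴, so T_eq⁴ = S(1−A)/(4σ).
T_eq = [2110 × 0.60 / (4 × 5.67×10⁻⁸)]^(1/4) = (5.59×10⁹)^(1/4) = 273 K.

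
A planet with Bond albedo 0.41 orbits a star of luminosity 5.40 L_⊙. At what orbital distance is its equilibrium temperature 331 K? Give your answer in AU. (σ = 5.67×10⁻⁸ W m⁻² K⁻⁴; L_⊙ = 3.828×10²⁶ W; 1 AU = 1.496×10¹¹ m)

L = 5.40 × 3.828×10²⁶ = 2.07×10²⁷ W.
From T_eq⁴ = L(1−A)/(16πσd²): d = √[L(1−A)/(16πσT_eq⁴)].
d = √[2.07×10²⁷ × 0.59 / (16π × 5.67×10⁻⁸ × (331)⁴)] = 1.89×10¹¹ m = 1.26 AU.

d ≈ 1.26 AU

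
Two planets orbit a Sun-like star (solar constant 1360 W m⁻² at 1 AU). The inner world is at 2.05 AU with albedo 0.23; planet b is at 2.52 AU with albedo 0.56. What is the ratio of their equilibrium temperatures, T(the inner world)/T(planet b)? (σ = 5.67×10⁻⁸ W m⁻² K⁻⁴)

T₁/T₂ ≈ 1.275

T_eq = [S₀(1−A)/(4σd²)]^(1/4), so T ∝ (1−A)^(1/4) / √d.
T₁ = [1360×0.77/(4×5.67×10⁻⁸×2.05²)]^(1/4) = 182.06 K.
T₂ = [1360×0.44/(4×5.67×10⁻⁸×2.52²)]^(1/4) = 142.77 K.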